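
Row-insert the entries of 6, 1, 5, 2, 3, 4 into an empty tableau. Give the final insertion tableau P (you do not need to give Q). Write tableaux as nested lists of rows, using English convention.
P = [[1, 2, 3, 4], [5], [6]]

Insert 6: appended to row 1. P = [[6]].
Insert 1: 1 bumps 6 from row 1; 6 starts row 2. P = [[1], [6]].
Insert 5: appended to row 1. P = [[1, 5], [6]].
Insert 2: 2 bumps 5 from row 1; 5 bumps 6 from row 2; 6 starts row 3. P = [[1, 2], [5], [6]].
Insert 3: appended to row 1. P = [[1, 2, 3], [5], [6]].
Insert 4: appended to row 1. P = [[1, 2, 3, 4], [5], [6]].

So P = [[1, 2, 3, 4], [5], [6]].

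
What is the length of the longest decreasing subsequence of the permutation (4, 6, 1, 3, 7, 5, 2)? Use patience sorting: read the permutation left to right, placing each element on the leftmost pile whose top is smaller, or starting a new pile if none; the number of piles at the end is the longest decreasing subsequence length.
3

4: new pile. tops = [4]
6: onto pile 1 (replacing 4). tops = [6]
1: new pile. tops = [6, 1]
3: onto pile 2 (replacing 1). tops = [6, 3]
7: onto pile 1 (replacing 6). tops = [7, 3]
5: onto pile 2 (replacing 3). tops = [7, 5]
2: new pile. tops = [7, 5, 2]

3 piles, so the longest decreasing subsequence has length 3.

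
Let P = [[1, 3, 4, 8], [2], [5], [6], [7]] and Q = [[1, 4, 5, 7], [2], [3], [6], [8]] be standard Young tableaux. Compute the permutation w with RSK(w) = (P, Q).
Reverse the RSK construction: for i from n down to 1, find the cell of Q containing i, remove the entry at that cell from P, and reverse-bump it up through P; the value ejected from row 1 is w(i).

Step i=8: Q has 8 at row 5, column 1; remove 7 from row 5 of P and reverse-bump: 7 enters row 4 and ejects 6; 6 enters row 3 and ejects 5; 5 enters row 2 and ejects 2; 2 enters row 1 and ejects 1. So w(8) = 1. P is now [[2, 3, 4, 8], [5], [6], [7]].
Step i=7: Q has 7 at row 1, column 4; remove that cell from P, ejecting 8. So w(7) = 8. P is now [[2, 3, 4], [5], [6], [7]].
Step i=6: Q has 6 at row 4, column 1; remove 7 from row 4 of P and reverse-bump: 7 enters row 3 and ejects 6; 6 enters row 2 and ejects 5; 5 enters row 1 and ejects 4. So w(6) = 4. P is now [[2, 3, 5], [6], [7]].
Step i=5: Q has 5 at row 1, column 3; remove that cell from P, ejecting 5. So w(5) = 5. P is now [[2, 3], [6], [7]].
Step i=4: Q has 4 at row 1, column 2; remove that cell from P, ejecting 3. So w(4) = 3. P is now [[2], [6], [7]].
Step i=3: Q has 3 at row 3, column 1; remove 7 from row 3 of P and reverse-bump: 7 enters row 2 and ejects 6; 6 enters row 1 and ejects 2. So w(3) = 2. P is now [[6], [7]].
Step i=2: Q has 2 at row 2, column 1; remove 7 from row 2 of P and reverse-bump: 7 enters row 1 and ejects 6. So w(2) = 6. P is now [[7]].
Step i=1: Q has 1 at row 1, column 1; remove that cell from P, ejecting 7. So w(1) = 7. P is now [].

So w = 7 6 2 3 5 4 8 1.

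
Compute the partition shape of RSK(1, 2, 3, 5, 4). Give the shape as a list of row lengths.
Row-insert each entry into an empty tableau.

After inserting 1: P = [[1]].
After inserting 2: P = [[1, 2]].
After inserting 3: P = [[1, 2, 3]].
After inserting 5: P = [[1, 2, 3, 5]].
After inserting 4: P = [[1, 2, 3, 4], [5]].

The final insertion tableau P = [[1, 2, 3, 4], [5]] has shape [4, 1].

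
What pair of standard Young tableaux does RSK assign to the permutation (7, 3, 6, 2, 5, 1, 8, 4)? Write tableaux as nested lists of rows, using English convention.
Insert each entry of the permutation into P by Schensted row insertion, recording in Q the position of each new cell.

Insert 7: appended to row 1. P = [[7]].
Insert 3: 3 bumps 7 from row 1; 7 starts row 2. P = [[3], [7]].
Insert 6: appended to row 1. P = [[3, 6], [7]].
Insert 2: 2 bumps 3 from row 1; 3 bumps 7 from row 2; 7 starts row 3. P = [[2, 6], [3], [7]].
Insert 5: 5 bumps 6 from row 1; 6 appends to row 2. P = [[2, 5], [3, 6], [7]].
Insert 1: 1 bumps 2 from row 1; 2 bumps 3 from row 2; 3 bumps 7 from row 3; 7 starts row 4. P = [[1, 5], [2, 6], [3], [7]].
Insert 8: appended to row 1. P = [[1, 5, 8], [2, 6], [3], [7]].
Insert 4: 4 bumps 5 from row 1; 5 bumps 6 from row 2; 6 appends to row 3. P = [[1, 4, 8], [2, 5], [3, 6], [7]].

So P = [[1, 4, 8], [2, 5], [3, 6], [7]], Q = [[1, 3, 7], [2, 5], [4, 8], [6]].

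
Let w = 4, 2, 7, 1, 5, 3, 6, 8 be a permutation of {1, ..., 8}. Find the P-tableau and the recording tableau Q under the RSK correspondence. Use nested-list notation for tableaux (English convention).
P = [[1, 3, 6, 8], [2, 5], [4, 7]], Q = [[1, 3, 7, 8], [2, 5], [4, 6]]

Insert each entry of the permutation into P by Schensted row insertion, recording in Q the position of each new cell.

Insert 4: appended to row 1. P = [[4]].
Insert 2: 2 bumps 4 from row 1; 4 starts row 2. P = [[2], [4]].
Insert 7: appended to row 1. P = [[2, 7], [4]].
Insert 1: 1 bumps 2 from row 1; 2 bumps 4 from row 2; 4 starts row 3. P = [[1, 7], [2], [4]].
Insert 5: 5 bumps 7 from row 1; 7 appends to row 2. P = [[1, 5], [2, 7], [4]].
Insert 3: 3 bumps 5 from row 1; 5 bumps 7 from row 2; 7 appends to row 3. P = [[1, 3], [2, 5], [4, 7]].
Insert 6: appended to row 1. P = [[1, 3, 6], [2, 5], [4, 7]].
Insert 8: appended to row 1. P = [[1, 3, 6, 8], [2, 5], [4, 7]].

So P = [[1, 3, 6, 8], [2, 5], [4, 7]], Q = [[1, 3, 7, 8], [2, 5], [4, 6]].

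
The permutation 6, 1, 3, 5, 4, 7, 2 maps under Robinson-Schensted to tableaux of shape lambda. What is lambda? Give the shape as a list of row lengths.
RSK row insertion gives P = [[1, 2, 4, 7], [3], [5], [6]], which has shape [4, 1, 1, 1].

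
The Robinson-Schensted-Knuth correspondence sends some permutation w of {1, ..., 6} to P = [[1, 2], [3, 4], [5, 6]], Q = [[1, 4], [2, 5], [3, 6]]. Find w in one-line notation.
Reverse the RSK construction: for i from n down to 1, find the cell of Q containing i, remove the entry at that cell from P, and reverse-bump it up through P; the value ejected from row 1 is w(i).

Step i=6: Q has 6 at row 3, column 2; remove 6 from row 3 of P and reverse-bump: 6 enters row 2 and ejects 4; 4 enters row 1 and ejects 2. So w(6) = 2. P is now [[1, 4], [3, 6], [5]].
Step i=5: Q has 5 at row 2, column 2; remove 6 from row 2 of P and reverse-bump: 6 enters row 1 and ejects 4. So w(5) = 4. P is now [[1, 6], [3], [5]].
Step i=4: Q has 4 at row 1, column 2; remove that cell from P, ejecting 6. So w(4) = 6. P is now [[1], [3], [5]].
Step i=3: Q has 3 at row 3, column 1; remove 5 from row 3 of P and reverse-bump: 5 enters row 2 and ejects 3; 3 enters row 1 and ejects 1. So w(3) = 1. P is now [[3], [5]].
Step i=2: Q has 2 at row 2, column 1; remove 5 from row 2 of P and reverse-bump: 5 enters row 1 and ejects 3. So w(2) = 3. P is now [[5]].
Step i=1: Q has 1 at row 1, column 1; remove that cell from P, ejecting 5. So w(1) = 5. P is now [].

So w = 5 3 1 6 4 2.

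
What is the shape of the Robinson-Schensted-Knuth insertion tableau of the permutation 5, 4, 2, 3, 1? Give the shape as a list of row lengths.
RSK row insertion gives P = [[1, 3], [2], [4], [5]], which has shape [2, 1, 1, 1].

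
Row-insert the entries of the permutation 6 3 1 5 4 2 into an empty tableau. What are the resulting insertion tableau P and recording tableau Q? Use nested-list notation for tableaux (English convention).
Insert each entry of the permutation into P by Schensted row insertion, recording in Q the position of each new cell.

Insert 6: appended to row 1. P = [[6]].
Insert 3: 3 bumps 6 from row 1; 6 starts row 2. P = [[3], [6]].
Insert 1: 1 bumps 3 from row 1; 3 bumps 6 from row 2; 6 starts row 3. P = [[1], [3], [6]].
Insert 5: appended to row 1. P = [[1, 5], [3], [6]].
Insert 4: 4 bumps 5 from row 1; 5 appends to row 2. P = [[1, 4], [3, 5], [6]].
Insert 2: 2 bumps 4 from row 1; 4 bumps 5 from row 2; 5 bumps 6 from row 3; 6 starts row 4. P = [[1, 2], [3, 4], [5], [6]].

So P = [[1, 2], [3, 4], [5], [6]], Q = [[1, 4], [2, 5], [3], [6]].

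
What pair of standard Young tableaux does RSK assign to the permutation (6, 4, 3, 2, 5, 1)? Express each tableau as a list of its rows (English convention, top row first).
P = [[1, 5], [2], [3], [4], [6]], Q = [[1, 5], [2], [3], [4], [6]]

Insert each entry of the permutation into P by Schensted row insertion, recording in Q the position of each new cell.

Insert 6: appended to row 1. P = [[6]].
Insert 4: 4 bumps 6 from row 1; 6 starts row 2. P = [[4], [6]].
Insert 3: 3 bumps 4 from row 1; 4 bumps 6 from row 2; 6 starts row 3. P = [[3], [4], [6]].
Insert 2: 2 bumps 3 from row 1; 3 bumps 4 from row 2; 4 bumps 6 from row 3; 6 starts row 4. P = [[2], [3], [4], [6]].
Insert 5: appended to row 1. P = [[2, 5], [3], [4], [6]].
Insert 1: 1 bumps 2 from row 1; 2 bumps 3 from row 2; 3 bumps 4 from row 3; 4 bumps 6 from row 4; 6 starts row 5. P = [[1, 5], [2], [3], [4], [6]].

So P = [[1, 5], [2], [3], [4], [6]], Q = [[1, 5], [2], [3], [4], [6]].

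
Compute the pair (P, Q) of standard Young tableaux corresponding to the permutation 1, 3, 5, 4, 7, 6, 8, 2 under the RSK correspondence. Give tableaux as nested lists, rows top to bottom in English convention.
Insert each entry of the permutation into P by Schensted row insertion, recording in Q the position of each new cell.

After inserting 1: P = [[1]].
After inserting 3: P = [[1, 3]].
After inserting 5: P = [[1, 3, 5]].
After inserting 4: P = [[1, 3, 4], [5]].
After inserting 7: P = [[1, 3, 4, 7], [5]].
After inserting 6: P = [[1, 3, 4, 6], [5, 7]].
After inserting 8: P = [[1, 3, 4, 6, 8], [5, 7]].
After inserting 2: P = [[1, 2, 4, 6, 8], [3, 7], [5]].

So P = [[1, 2, 4, 6, 8], [3, 7], [5]], Q = [[1, 2, 3, 5, 7], [4, 6], [8]].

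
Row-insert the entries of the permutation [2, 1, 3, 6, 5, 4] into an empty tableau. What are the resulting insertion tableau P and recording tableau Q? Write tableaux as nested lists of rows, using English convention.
Insert each entry of the permutation into P by Schensted row insertion, recording in Q the position of each new cell.

Insert 2: appended to row 1. P = [[2]].
Insert 1: 1 bumps 2 from row 1; 2 starts row 2. P = [[1], [2]].
Insert 3: appended to row 1. P = [[1, 3], [2]].
Insert 6: appended to row 1. P = [[1, 3, 6], [2]].
Insert 5: 5 bumps 6 from row 1; 6 appends to row 2. P = [[1, 3, 5], [2, 6]].
Insert 4: 4 bumps 5 from row 1; 5 bumps 6 from row 2; 6 starts row 3. P = [[1, 3, 4], [2, 5], [6]].

So P = [[1, 3, 4], [2, 5], [6]], Q = [[1, 3, 4], [2, 5], [6]].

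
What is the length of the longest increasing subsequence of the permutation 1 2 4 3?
3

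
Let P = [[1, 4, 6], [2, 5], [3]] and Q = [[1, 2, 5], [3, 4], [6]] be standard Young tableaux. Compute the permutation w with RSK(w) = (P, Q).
Reverse the RSK construction: for i from n down to 1, find the cell of Q containing i, remove the entry at that cell from P, and reverse-bump it up through P; the value ejected from row 1 is w(i).

Step i=6: Q has 6 at row 3, column 1; remove 3 from row 3 of P and reverse-bump: 3 enters row 2 and ejects 2; 2 enters row 1 and ejects 1. So w(6) = 1. P is now [[2, 4, 6], [3, 5]].
Step i=5: Q has 5 at row 1, column 3; remove that cell from P, ejecting 6. So w(5) = 6. P is now [[2, 4], [3, 5]].
Step i=4: Q has 4 at row 2, column 2; remove 5 from row 2 of P and reverse-bump: 5 enters row 1 and ejects 4. So w(4) = 4. P is now [[2, 5], [3]].
Step i=3: Q has 3 at row 2, column 1; remove 3 from row 2 of P and reverse-bump: 3 enters row 1 and ejects 2. So w(3) = 2. P is now [[3, 5]].
Step i=2: Q has 2 at row 1, column 2; remove that cell from P, ejecting 5. So w(2) = 5. P is now [[3]].
Step i=1: Q has 1 at row 1, column 1; remove that cell from P, ejecting 3. So w(1) = 3. P is now [].

So w = 3 5 2 4 6 1.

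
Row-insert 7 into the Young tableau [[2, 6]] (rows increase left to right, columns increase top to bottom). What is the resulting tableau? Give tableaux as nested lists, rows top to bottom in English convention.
7 is larger than every entry of row 1, so it is appended to row 1. The new tableau is [[2, 6, 7]].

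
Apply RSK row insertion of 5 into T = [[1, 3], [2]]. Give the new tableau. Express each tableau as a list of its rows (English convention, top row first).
[[1, 3, 5], [2]]

5 is larger than every entry of row 1, so it is appended to row 1. The new tableau is [[1, 3, 5], [2]].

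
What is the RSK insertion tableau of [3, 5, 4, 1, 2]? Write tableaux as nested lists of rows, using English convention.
P = [[1, 2], [3, 4], [5]]

After inserting 3: P = [[3]].
After inserting 5: P = [[3, 5]].
After inserting 4: P = [[3, 4], [5]].
After inserting 1: P = [[1, 4], [3], [5]].
After inserting 2: P = [[1, 2], [3, 4], [5]].

So P = [[1, 2], [3, 4], [5]].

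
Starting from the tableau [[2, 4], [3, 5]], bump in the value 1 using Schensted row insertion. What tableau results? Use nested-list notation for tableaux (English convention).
In row 1, 1 replaces 2 (the leftmost entry greater than 1); 2 is bumped to row 2. In row 2, 2 replaces 3 (the leftmost entry greater than 2); 3 is bumped to row 3. 3 starts a new row 3. The new tableau is [[1, 4], [2, 5], [3]].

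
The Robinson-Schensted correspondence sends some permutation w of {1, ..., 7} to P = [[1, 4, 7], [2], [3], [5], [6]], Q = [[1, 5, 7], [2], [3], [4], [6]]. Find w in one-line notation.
Reverse the RSK construction: for i from n down to 1, find the cell of Q containing i, remove the entry at that cell from P, and reverse-bump it up through P; the value ejected from row 1 is w(i).

Step i=7: Q has 7 at row 1, column 3; remove that cell from P, ejecting 7. So w(7) = 7. P is now [[1, 4], [2], [3], [5], [6]].
Step i=6: Q has 6 at row 5, column 1; remove 6 from row 5 of P and reverse-bump: 6 enters row 4 and ejects 5; 5 enters row 3 and ejects 3; 3 enters row 2 and ejects 2; 2 enters row 1 and ejects 1. So w(6) = 1. P is now [[2, 4], [3], [5], [6]].
Step i=5: Q has 5 at row 1, column 2; remove that cell from P, ejecting 4. So w(5) = 4. P is now [[2], [3], [5], [6]].
Step i=4: Q has 4 at row 4, column 1; remove 6 from row 4 of P and reverse-bump: 6 enters row 3 and ejects 5; 5 enters row 2 and ejects 3; 3 enters row 1 and ejects 2. So w(4) = 2. P is now [[3], [5], [6]].
Step i=3: Q has 3 at row 3, column 1; remove 6 from row 3 of P and reverse-bump: 6 enters row 2 and ejects 5; 5 enters row 1 and ejects 3. So w(3) = 3. P is now [[5], [6]].
Step i=2: Q has 2 at row 2, column 1; remove 6 from row 2 of P and reverse-bump: 6 enters row 1 and ejects 5. So w(2) = 5. P is now [[6]].
Step i=1: Q has 1 at row 1, column 1; remove that cell from P, ejecting 6. So w(1) = 6. P is now [].

So w = 6 5 3 2 4 1 7.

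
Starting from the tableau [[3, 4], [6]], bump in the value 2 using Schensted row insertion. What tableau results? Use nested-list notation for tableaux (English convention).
In row 1, 2 replaces 3 (the leftmost entry greater than 2); 3 is bumped to row 2. In row 2, 3 replaces 6 (the leftmost entry greater than 3); 6 is bumped to row 3. 6 starts a new row 3. The new tableau is [[2, 4], [3], [6]].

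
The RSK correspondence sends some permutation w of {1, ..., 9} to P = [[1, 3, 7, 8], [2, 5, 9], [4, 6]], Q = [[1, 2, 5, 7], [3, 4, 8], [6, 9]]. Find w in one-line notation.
Reverse RSK: for i = n, n-1, ..., 1, locate i in Q, remove the corresponding corner cell from P, and reverse-bump its entry up through P; the value ejected from row 1 is w(i).

So w = 4 6 2 5 7 1 9 8 3.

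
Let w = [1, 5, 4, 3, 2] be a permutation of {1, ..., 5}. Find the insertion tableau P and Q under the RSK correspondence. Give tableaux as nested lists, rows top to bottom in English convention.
Insert each entry of the permutation into P by Schensted row insertion, recording in Q the position of each new cell.

After inserting 1: P = [[1]].
After inserting 5: P = [[1, 5]].
After inserting 4: P = [[1, 4], [5]].
After inserting 3: P = [[1, 3], [4], [5]].
After inserting 2: P = [[1, 2], [3], [4], [5]].

So P = [[1, 2], [3], [4], [5]], Q = [[1, 2], [3], [4], [5]].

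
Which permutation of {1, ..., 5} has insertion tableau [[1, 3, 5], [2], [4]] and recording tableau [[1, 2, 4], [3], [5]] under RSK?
2 4 3 5 1

Reverse the RSK construction: for i from n down to 1, find the cell of Q containing i, remove the entry at that cell from P, and reverse-bump it up through P; the value ejected from row 1 is w(i).

Step i=5: Q has 5 at row 3, column 1; remove 4 from row 3 of P and reverse-bump: 4 enters row 2 and ejects 2; 2 enters row 1 and ejects 1. So w(5) = 1. P is now [[2, 3, 5], [4]].
Step i=4: Q has 4 at row 1, column 3; remove that cell from P, ejecting 5. So w(4) = 5. P is now [[2, 3], [4]].
Step i=3: Q has 3 at row 2, column 1; remove 4 from row 2 of P and reverse-bump: 4 enters row 1 and ejects 3. So w(3) = 3. P is now [[2, 4]].
Step i=2: Q has 2 at row 1, column 2; remove that cell from P, ejecting 4. So w(2) = 4. P is now [[2]].
Step i=1: Q has 1 at row 1, column 1; remove that cell from P, ejecting 2. So w(1) = 2. P is now [].

So w = 2 4 3 5 1.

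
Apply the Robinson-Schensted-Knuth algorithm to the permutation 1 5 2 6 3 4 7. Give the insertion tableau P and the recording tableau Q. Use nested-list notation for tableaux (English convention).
Insert each entry of the permutation into P by Schensted row insertion, recording in Q the position of each new cell.

After inserting 1: P = [[1]].
After inserting 5: P = [[1, 5]].
After inserting 2: P = [[1, 2], [5]].
After inserting 6: P = [[1, 2, 6], [5]].
After inserting 3: P = [[1, 2, 3], [5, 6]].
After inserting 4: P = [[1, 2, 3, 4], [5, 6]].
After inserting 7: P = [[1, 2, 3, 4, 7], [5, 6]].

So P = [[1, 2, 3, 4, 7], [5, 6]], Q = [[1, 2, 4, 6, 7], [3, 5]].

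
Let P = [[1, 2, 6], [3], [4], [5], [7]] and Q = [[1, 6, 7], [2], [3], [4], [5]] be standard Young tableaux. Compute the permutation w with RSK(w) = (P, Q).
Reverse RSK: for i = n, n-1, ..., 1, locate i in Q, remove the corresponding corner cell from P, and reverse-bump its entry up through P; the value ejected from row 1 is w(i).

So w = 7 5 4 3 1 2 6.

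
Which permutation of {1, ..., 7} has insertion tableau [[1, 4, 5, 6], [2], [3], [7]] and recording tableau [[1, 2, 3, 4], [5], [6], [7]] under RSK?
3 4 5 7 6 2 1

Reverse RSK: for i = n, n-1, ..., 1, locate i in Q, remove the corresponding corner cell from P, and reverse-bump its entry up through P; the value ejected from row 1 is w(i).

So w = 3 4 5 7 6 2 1.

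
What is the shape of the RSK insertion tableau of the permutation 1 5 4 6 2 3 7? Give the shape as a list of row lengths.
RSK row insertion gives P = [[1, 2, 3, 7], [4, 6], [5]], which has shape [4, 2, 1].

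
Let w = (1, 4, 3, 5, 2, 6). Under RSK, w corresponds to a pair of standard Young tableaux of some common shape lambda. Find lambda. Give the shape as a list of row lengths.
[4, 1, 1]

RSK row insertion gives P = [[1, 2, 5, 6], [3], [4]], which has shape [4, 1, 1].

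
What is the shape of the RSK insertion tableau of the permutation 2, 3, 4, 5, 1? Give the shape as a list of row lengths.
[4, 1]

RSK row insertion gives P = [[1, 3, 4, 5], [2]], which has shape [4, 1].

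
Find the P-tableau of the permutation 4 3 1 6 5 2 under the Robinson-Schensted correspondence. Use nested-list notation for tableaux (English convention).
P = [[1, 2], [3, 5], [4, 6]]

After inserting 4: P = [[4]].
After inserting 3: P = [[3], [4]].
After inserting 1: P = [[1], [3], [4]].
After inserting 6: P = [[1, 6], [3], [4]].
After inserting 5: P = [[1, 5], [3, 6], [4]].
After inserting 2: P = [[1, 2], [3, 5], [4, 6]].

So P = [[1, 2], [3, 5], [4, 6]].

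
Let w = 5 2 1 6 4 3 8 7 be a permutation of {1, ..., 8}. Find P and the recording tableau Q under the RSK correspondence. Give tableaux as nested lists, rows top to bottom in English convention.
Insert each entry of the permutation into P by Schensted row insertion, recording in Q the position of each new cell.

Insert 5: appended to row 1. P = [[5]].
Insert 2: 2 bumps 5 from row 1; 5 starts row 2. P = [[2], [5]].
Insert 1: 1 bumps 2 from row 1; 2 bumps 5 from row 2; 5 starts row 3. P = [[1], [2], [5]].
Insert 6: appended to row 1. P = [[1, 6], [2], [5]].
Insert 4: 4 bumps 6 from row 1; 6 appends to row 2. P = [[1, 4], [2, 6], [5]].
Insert 3: 3 bumps 4 from row 1; 4 bumps 6 from row 2; 6 appends to row 3. P = [[1, 3], [2, 4], [5, 6]].
Insert 8: appended to row 1. P = [[1, 3, 8], [2, 4], [5, 6]].
Insert 7: 7 bumps 8 from row 1; 8 appends to row 2. P = [[1, 3, 7], [2, 4, 8], [5, 6]].

So P = [[1, 3, 7], [2, 4, 8], [5, 6]], Q = [[1, 4, 7], [2, 5, 8], [3, 6]].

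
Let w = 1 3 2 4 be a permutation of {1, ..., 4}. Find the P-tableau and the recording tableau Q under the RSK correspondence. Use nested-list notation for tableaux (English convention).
P = [[1, 2, 4], [3]], Q = [[1, 2, 4], [3]]

Insert each entry of the permutation into P by Schensted row insertion, recording in Q the position of each new cell.

Insert 1: appended to row 1. P = [[1]].
Insert 3: appended to row 1. P = [[1, 3]].
Insert 2: 2 bumps 3 from row 1; 3 starts row 2. P = [[1, 2], [3]].
Insert 4: appended to row 1. P = [[1, 2, 4], [3]].

So P = [[1, 2, 4], [3]], Q = [[1, 2, 4], [3]].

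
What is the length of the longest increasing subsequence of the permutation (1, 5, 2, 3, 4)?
4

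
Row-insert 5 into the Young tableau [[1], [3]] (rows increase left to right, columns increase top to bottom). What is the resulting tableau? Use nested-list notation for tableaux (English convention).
5 is larger than every entry of row 1, so it is appended to row 1. The new tableau is [[1, 5], [3]].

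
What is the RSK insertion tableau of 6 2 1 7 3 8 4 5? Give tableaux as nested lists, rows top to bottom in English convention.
After inserting 6: P = [[6]].
After inserting 2: P = [[2], [6]].
After inserting 1: P = [[1], [2], [6]].
After inserting 7: P = [[1, 7], [2], [6]].
After inserting 3: P = [[1, 3], [2, 7], [6]].
After inserting 8: P = [[1, 3, 8], [2, 7], [6]].
After inserting 4: P = [[1, 3, 4], [2, 7, 8], [6]].
After inserting 5: P = [[1, 3, 4, 5], [2, 7, 8], [6]].

So P = [[1, 3, 4, 5], [2, 7, 8], [6]].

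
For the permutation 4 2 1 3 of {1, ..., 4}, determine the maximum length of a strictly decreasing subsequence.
3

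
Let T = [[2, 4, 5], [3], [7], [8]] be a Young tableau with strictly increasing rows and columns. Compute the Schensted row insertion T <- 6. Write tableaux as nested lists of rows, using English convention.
6 is larger than every entry of row 1, so it is appended to row 1. The new tableau is [[2, 4, 5, 6], [3], [7], [8]].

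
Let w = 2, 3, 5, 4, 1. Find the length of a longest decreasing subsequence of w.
3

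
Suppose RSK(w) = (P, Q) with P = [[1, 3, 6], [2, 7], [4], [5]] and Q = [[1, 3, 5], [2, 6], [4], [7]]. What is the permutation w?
5 2 4 3 7 6 1

Reverse the RSK construction: for i from n down to 1, find the cell of Q containing i, remove the entry at that cell from P, and reverse-bump it up through P; the value ejected from row 1 is w(i).

Step i=7: Q has 7 at row 4, column 1; remove 5 from row 4 of P and reverse-bump: 5 enters row 3 and ejects 4; 4 enters row 2 and ejects 2; 2 enters row 1 and ejects 1. So w(7) = 1. P is now [[2, 3, 6], [4, 7], [5]].
Step i=6: Q has 6 at row 2, column 2; remove 7 from row 2 of P and reverse-bump: 7 enters row 1 and ejects 6. So w(6) = 6. P is now [[2, 3, 7], [4], [5]].
Step i=5: Q has 5 at row 1, column 3; remove that cell from P, ejecting 7. So w(5) = 7. P is now [[2, 3], [4], [5]].
Step i=4: Q has 4 at row 3, column 1; remove 5 from row 3 of P and reverse-bump: 5 enters row 2 and ejects 4; 4 enters row 1 and ejects 3. So w(4) = 3. P is now [[2, 4], [5]].
Step i=3: Q has 3 at row 1, column 2; remove that cell from P, ejecting 4. So w(3) = 4. P is now [[2], [5]].
Step i=2: Q has 2 at row 2, column 1; remove 5 from row 2 of P and reverse-bump: 5 enters row 1 and ejects 2. So w(2) = 2. P is now [[5]].
Step i=1: Q has 1 at row 1, column 1; remove that cell from P, ejecting 5. So w(1) = 5. P is now [].

So w = 5 2 4 3 7 6 1.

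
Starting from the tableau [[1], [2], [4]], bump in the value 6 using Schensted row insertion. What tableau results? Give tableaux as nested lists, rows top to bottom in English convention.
6 is larger than every entry of row 1, so it is appended to row 1. The new tableau is [[1, 6], [2], [4]].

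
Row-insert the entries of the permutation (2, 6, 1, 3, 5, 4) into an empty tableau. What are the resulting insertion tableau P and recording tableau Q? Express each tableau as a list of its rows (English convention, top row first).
P = [[1, 3, 4], [2, 5], [6]], Q = [[1, 2, 5], [3, 4], [6]]

Insert each entry of the permutation into P by Schensted row insertion, recording in Q the position of each new cell.

Insert 2: appended to row 1. P = [[2]], Q = [[1]].
Insert 6: appended to row 1. P = [[2, 6]], Q = [[1, 2]].
Insert 1: 1 bumps 2 from row 1; 2 starts row 2. P = [[1, 6], [2]], Q = [[1, 2], [3]].
Insert 3: 3 bumps 6 from row 1; 6 appends to row 2. P = [[1, 3], [2, 6]], Q = [[1, 2], [3, 4]].
Insert 5: appended to row 1. P = [[1, 3, 5], [2, 6]], Q = [[1, 2, 5], [3, 4]].
Insert 4: 4 bumps 5 from row 1; 5 bumps 6 from row 2; 6 starts row 3. P = [[1, 3, 4], [2, 5], [6]], Q = [[1, 2, 5], [3, 4], [6]].

So P = [[1, 3, 4], [2, 5], [6]], Q = [[1, 2, 5], [3, 4], [6]].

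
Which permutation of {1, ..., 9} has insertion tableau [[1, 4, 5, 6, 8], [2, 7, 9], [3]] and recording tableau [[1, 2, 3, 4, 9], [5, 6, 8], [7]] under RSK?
3 4 7 9 2 5 1 6 8

Reverse RSK: for i = n, n-1, ..., 1, locate i in Q, remove the corresponding corner cell from P, and reverse-bump its entry up through P; the value ejected from row 1 is w(i).

So w = 3 4 7 9 2 5 1 6 8.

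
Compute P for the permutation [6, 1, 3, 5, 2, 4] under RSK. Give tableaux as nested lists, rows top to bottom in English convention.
Insert 6: appended to row 1. P = [[6]].
Insert 1: 1 bumps 6 from row 1; 6 starts row 2. P = [[1], [6]].
Insert 3: appended to row 1. P = [[1, 3], [6]].
Insert 5: appended to row 1. P = [[1, 3, 5], [6]].
Insert 2: 2 bumps 3 from row 1; 3 bumps 6 from row 2; 6 starts row 3. P = [[1, 2, 5], [3], [6]].
Insert 4: 4 bumps 5 from row 1; 5 appends to row 2. P = [[1, 2, 4], [3, 5], [6]].

So P = [[1, 2, 4], [3, 5], [6]].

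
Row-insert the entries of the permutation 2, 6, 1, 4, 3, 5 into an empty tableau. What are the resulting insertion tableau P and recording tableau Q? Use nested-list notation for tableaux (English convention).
P = [[1, 3, 5], [2, 4], [6]], Q = [[1, 2, 6], [3, 4], [5]]

Insert each entry of the permutation into P by Schensted row insertion, recording in Q the position of each new cell.

After inserting 2: P = [[2]].
After inserting 6: P = [[2, 6]].
After inserting 1: P = [[1, 6], [2]].
After inserting 4: P = [[1, 4], [2, 6]].
After inserting 3: P = [[1, 3], [2, 4], [6]].
After inserting 5: P = [[1, 3, 5], [2, 4], [6]].

So P = [[1, 3, 5], [2, 4], [6]], Q = [[1, 2, 6], [3, 4], [5]].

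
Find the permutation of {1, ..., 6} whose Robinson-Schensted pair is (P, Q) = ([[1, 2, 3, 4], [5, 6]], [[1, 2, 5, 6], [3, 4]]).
5 6 1 2 3 4

Reverse the RSK construction: for i from n down to 1, find the cell of Q containing i, remove the entry at that cell from P, and reverse-bump it up through P; the value ejected from row 1 is w(i).

Step i=6: Q has 6 at row 1, column 4; remove that cell from P, ejecting 4. So w(6) = 4. P is now [[1, 2, 3], [5, 6]].
Step i=5: Q has 5 at row 1, column 3; remove that cell from P, ejecting 3. So w(5) = 3. P is now [[1, 2], [5, 6]].
Step i=4: Q has 4 at row 2, column 2; remove 6 from row 2 of P and reverse-bump: 6 enters row 1 and ejects 2. So w(4) = 2. P is now [[1, 6], [5]].
Step i=3: Q has 3 at row 2, column 1; remove 5 from row 2 of P and reverse-bump: 5 enters row 1 and ejects 1. So w(3) = 1. P is now [[5, 6]].
Step i=2: Q has 2 at row 1, column 2; remove that cell from P, ejecting 6. So w(2) = 6. P is now [[5]].
Step i=1: Q has 1 at row 1, column 1; remove that cell from P, ejecting 5. So w(1) = 5. P is now [].

So w = 5 6 1 2 3 4.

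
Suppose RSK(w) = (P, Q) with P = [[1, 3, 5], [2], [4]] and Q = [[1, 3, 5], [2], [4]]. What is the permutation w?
4 2 3 1 5

Reverse the RSK construction: for i from n down to 1, find the cell of Q containing i, remove the entry at that cell from P, and reverse-bump it up through P; the value ejected from row 1 is w(i).

Step i=5: Q has 5 at row 1, column 3; remove that cell from P, ejecting 5. So w(5) = 5. P is now [[1, 3], [2], [4]].
Step i=4: Q has 4 at row 3, column 1; remove 4 from row 3 of P and reverse-bump: 4 enters row 2 and ejects 2; 2 enters row 1 and ejects 1. So w(4) = 1. P is now [[2, 3], [4]].
Step i=3: Q has 3 at row 1, column 2; remove that cell from P, ejecting 3. So w(3) = 3. P is now [[2], [4]].
Step i=2: Q has 2 at row 2, column 1; remove 4 from row 2 of P and reverse-bump: 4 enters row 1 and ejects 2. So w(2) = 2. P is now [[4]].
Step i=1: Q has 1 at row 1, column 1; remove that cell from P, ejecting 4. So w(1) = 4. P is now [].

So w = 4 2 3 1 5.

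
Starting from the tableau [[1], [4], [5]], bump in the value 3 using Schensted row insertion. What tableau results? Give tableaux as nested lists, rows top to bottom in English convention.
[[1, 3], [4], [5]]

3 is larger than every entry of row 1, so it is appended to row 1. The new tableau is [[1, 3], [4], [5]].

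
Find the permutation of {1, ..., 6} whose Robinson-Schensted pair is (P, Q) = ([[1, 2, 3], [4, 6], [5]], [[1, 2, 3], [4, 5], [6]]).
1 5 6 2 4 3

Reverse the RSK construction: for i from n down to 1, find the cell of Q containing i, remove the entry at that cell from P, and reverse-bump it up through P; the value ejected from row 1 is w(i).

Step i=6: Q has 6 at row 3, column 1; remove 5 from row 3 of P and reverse-bump: 5 enters row 2 and ejects 4; 4 enters row 1 and ejects 3. So w(6) = 3. P is now [[1, 2, 4], [5, 6]].
Step i=5: Q has 5 at row 2, column 2; remove 6 from row 2 of P and reverse-bump: 6 enters row 1 and ejects 4. So w(5) = 4. P is now [[1, 2, 6], [5]].
Step i=4: Q has 4 at row 2, column 1; remove 5 from row 2 of P and reverse-bump: 5 enters row 1 and ejects 2. So w(4) = 2. P is now [[1, 5, 6]].
Step i=3: Q has 3 at row 1, column 3; remove that cell from P, ejecting 6. So w(3) = 6. P is now [[1, 5]].
Step i=2: Q has 2 at row 1, column 2; remove that cell from P, ejecting 5. So w(2) = 5. P is now [[1]].
Step i=1: Q has 1 at row 1, column 1; remove that cell from P, ejecting 1. So w(1) = 1. P is now [].

So w = 1 5 6 2 4 3.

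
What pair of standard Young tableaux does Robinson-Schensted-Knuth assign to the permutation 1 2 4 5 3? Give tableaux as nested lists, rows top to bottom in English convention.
P = [[1, 2, 3, 5], [4]], Q = [[1, 2, 3, 4], [5]]

Insert each entry of the permutation into P by Schensted row insertion, recording in Q the position of each new cell.

Insert 1: appended to row 1. P = [[1]].
Insert 2: appended to row 1. P = [[1, 2]].
Insert 4: appended to row 1. P = [[1, 2, 4]].
Insert 5: appended to row 1. P = [[1, 2, 4, 5]].
Insert 3: 3 bumps 4 from row 1; 4 starts row 2. P = [[1, 2, 3, 5], [4]].

So P = [[1, 2, 3, 5], [4]], Q = [[1, 2, 3, 4], [5]].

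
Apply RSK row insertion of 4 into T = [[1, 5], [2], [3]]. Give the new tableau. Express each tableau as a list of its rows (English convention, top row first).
In row 1, 4 replaces 5 (the leftmost entry greater than 4); 5 is bumped to row 2. 5 is appended to row 2. The new tableau is [[1, 4], [2, 5], [3]].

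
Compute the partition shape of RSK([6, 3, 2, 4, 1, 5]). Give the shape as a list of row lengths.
Row-insert each entry into an empty tableau.

After inserting 6: P = [[6]].
After inserting 3: P = [[3], [6]].
After inserting 2: P = [[2], [3], [6]].
After inserting 4: P = [[2, 4], [3], [6]].
After inserting 1: P = [[1, 4], [2], [3], [6]].
After inserting 5: P = [[1, 4, 5], [2], [3], [6]].

The final insertion tableau P = [[1, 4, 5], [2], [3], [6]] has shape [3, 1, 1, 1].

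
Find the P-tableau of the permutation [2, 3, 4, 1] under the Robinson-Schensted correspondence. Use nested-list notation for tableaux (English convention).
After inserting 2: P = [[2]].
After inserting 3: P = [[2, 3]].
After inserting 4: P = [[2, 3, 4]].
After inserting 1: P = [[1, 3, 4], [2]].

So P = [[1, 3, 4], [2]].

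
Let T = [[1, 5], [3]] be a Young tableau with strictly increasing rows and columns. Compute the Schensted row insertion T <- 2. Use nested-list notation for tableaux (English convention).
[[1, 2], [3, 5]]

In row 1, 2 replaces 5 (the leftmost entry greater than 2); 5 is bumped to row 2. 5 is appended to row 2. The new tableau is [[1, 2], [3, 5]].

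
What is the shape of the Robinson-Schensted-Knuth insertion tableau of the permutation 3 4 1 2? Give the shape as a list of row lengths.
[2, 2]

RSK row insertion gives P = [[1, 2], [3, 4]], which has shape [2, 2].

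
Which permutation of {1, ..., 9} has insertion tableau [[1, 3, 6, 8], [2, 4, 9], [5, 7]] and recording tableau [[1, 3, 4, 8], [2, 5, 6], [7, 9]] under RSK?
5 2 7 9 4 6 1 8 3

Reverse the RSK construction: for i from n down to 1, find the cell of Q containing i, remove the entry at that cell from P, and reverse-bump it up through P; the value ejected from row 1 is w(i).

Step i=9: Q has 9 at row 3, column 2; remove 7 from row 3 of P and reverse-bump: 7 enters row 2 and ejects 4; 4 enters row 1 and ejects 3. So w(9) = 3. P is now [[1, 4, 6, 8], [2, 7, 9], [5]].
Step i=8: Q has 8 at row 1, column 4; remove that cell from P, ejecting 8. So w(8) = 8. P is now [[1, 4, 6], [2, 7, 9], [5]].
Step i=7: Q has 7 at row 3, column 1; remove 5 from row 3 of P and reverse-bump: 5 enters row 2 and ejects 2; 2 enters row 1 and ejects 1. So w(7) = 1. P is now [[2, 4, 6], [5, 7, 9]].
Step i=6: Q has 6 at row 2, column 3; remove 9 from row 2 of P and reverse-bump: 9 enters row 1 and ejects 6. So w(6) = 6. P is now [[2, 4, 9], [5, 7]].
Step i=5: Q has 5 at row 2, column 2; remove 7 from row 2 of P and reverse-bump: 7 enters row 1 and ejects 4. So w(5) = 4. P is now [[2, 7, 9], [5]].
Step i=4: Q has 4 at row 1, column 3; remove that cell from P, ejecting 9. So w(4) = 9. P is now [[2, 7], [5]].
Step i=3: Q has 3 at row 1, column 2; remove that cell from P, ejecting 7. So w(3) = 7. P is now [[2], [5]].
Step i=2: Q has 2 at row 2, column 1; remove 5 from row 2 of P and reverse-bump: 5 enters row 1 and ejects 2. So w(2) = 2. P is now [[5]].
Step i=1: Q has 1 at row 1, column 1; remove that cell from P, ejecting 5. So w(1) = 5. P is now [].

So w = 5 2 7 9 4 6 1 8 3.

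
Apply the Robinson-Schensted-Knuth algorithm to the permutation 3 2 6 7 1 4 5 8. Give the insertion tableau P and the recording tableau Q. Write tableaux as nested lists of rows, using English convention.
P = [[1, 4, 5, 8], [2, 6, 7], [3]], Q = [[1, 3, 4, 8], [2, 6, 7], [5]]

Insert each entry of the permutation into P by Schensted row insertion, recording in Q the position of each new cell.

Insert 3: appended to row 1. P = [[3]], Q = [[1]].
Insert 2: 2 bumps 3 from row 1; 3 starts row 2. P = [[2], [3]], Q = [[1], [2]].
Insert 6: appended to row 1. P = [[2, 6], [3]], Q = [[1, 3], [2]].
Insert 7: appended to row 1. P = [[2, 6, 7], [3]], Q = [[1, 3, 4], [2]].
Insert 1: 1 bumps 2 from row 1; 2 bumps 3 from row 2; 3 starts row 3. P = [[1, 6, 7], [2], [3]], Q = [[1, 3, 4], [2], [5]].
Insert 4: 4 bumps 6 from row 1; 6 appends to row 2. P = [[1, 4, 7], [2, 6], [3]], Q = [[1, 3, 4], [2, 6], [5]].
Insert 5: 5 bumps 7 from row 1; 7 appends to row 2. P = [[1, 4, 5], [2, 6, 7], [3]], Q = [[1, 3, 4], [2, 6, 7], [5]].
Insert 8: appended to row 1. P = [[1, 4, 5, 8], [2, 6, 7], [3]], Q = [[1, 3, 4, 8], [2, 6, 7], [5]].

So P = [[1, 4, 5, 8], [2, 6, 7], [3]], Q = [[1, 3, 4, 8], [2, 6, 7], [5]].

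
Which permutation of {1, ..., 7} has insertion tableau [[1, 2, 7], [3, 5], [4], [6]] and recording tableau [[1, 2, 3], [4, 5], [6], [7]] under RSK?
Reverse the RSK construction: for i from n down to 1, find the cell of Q containing i, remove the entry at that cell from P, and reverse-bump it up through P; the value ejected from row 1 is w(i).

Step i=7: Q has 7 at row 4, column 1; remove 6 from row 4 of P and reverse-bump: 6 enters row 3 and ejects 4; 4 enters row 2 and ejects 3; 3 enters row 1 and ejects 2. So w(7) = 2. P is now [[1, 3, 7], [4, 5], [6]].
Step i=6: Q has 6 at row 3, column 1; remove 6 from row 3 of P and reverse-bump: 6 enters row 2 and ejects 5; 5 enters row 1 and ejects 3. So w(6) = 3. P is now [[1, 5, 7], [4, 6]].
Step i=5: Q has 5 at row 2, column 2; remove 6 from row 2 of P and reverse-bump: 6 enters row 1 and ejects 5. So w(5) = 5. P is now [[1, 6, 7], [4]].
Step i=4: Q has 4 at row 2, column 1; remove 4 from row 2 of P and reverse-bump: 4 enters row 1 and ejects 1. So w(4) = 1. P is now [[4, 6, 7]].
Step i=3: Q has 3 at row 1, column 3; remove that cell from P, ejecting 7. So w(3) = 7. P is now [[4, 6]].
Step i=2: Q has 2 at row 1, column 2; remove that cell from P, ejecting 6. So w(2) = 6. P is now [[4]].
Step i=1: Q has 1 at row 1, column 1; remove that cell from P, ejecting 4. So w(1) = 4. P is now [].

So w = 4 6 7 1 5 3 2.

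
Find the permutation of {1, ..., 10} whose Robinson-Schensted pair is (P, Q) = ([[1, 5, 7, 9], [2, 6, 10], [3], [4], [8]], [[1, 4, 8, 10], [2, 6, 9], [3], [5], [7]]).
8 4 3 6 2 5 1 10 7 9

Reverse RSK: for i = n, n-1, ..., 1, locate i in Q, remove the corresponding corner cell from P, and reverse-bump its entry up through P; the value ejected from row 1 is w(i).

So w = 8 4 3 6 2 5 1 10 7 9.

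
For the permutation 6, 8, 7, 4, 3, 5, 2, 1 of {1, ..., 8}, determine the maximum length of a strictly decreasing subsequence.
6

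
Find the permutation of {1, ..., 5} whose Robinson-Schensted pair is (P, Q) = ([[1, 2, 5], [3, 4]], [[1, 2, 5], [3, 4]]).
Reverse the RSK construction: for i from n down to 1, find the cell of Q containing i, remove the entry at that cell from P, and reverse-bump it up through P; the value ejected from row 1 is w(i).

Step i=5: Q has 5 at row 1, column 3; remove that cell from P, ejecting 5. So w(5) = 5. P is now [[1, 2], [3, 4]].
Step i=4: Q has 4 at row 2, column 2; remove 4 from row 2 of P and reverse-bump: 4 enters row 1 and ejects 2. So w(4) = 2. P is now [[1, 4], [3]].
Step i=3: Q has 3 at row 2, column 1; remove 3 from row 2 of P and reverse-bump: 3 enters row 1 and ejects 1. So w(3) = 1. P is now [[3, 4]].
Step i=2: Q has 2 at row 1, column 2; remove that cell from P, ejecting 4. So w(2) = 4. P is now [[3]].
Step i=1: Q has 1 at row 1, column 1; remove that cell from P, ejecting 3. So w(1) = 3. P is now [].

So w = 3 4 1 2 5.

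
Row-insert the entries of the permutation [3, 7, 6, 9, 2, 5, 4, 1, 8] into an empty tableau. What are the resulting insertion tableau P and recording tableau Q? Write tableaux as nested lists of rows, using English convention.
P = [[1, 4, 8], [2, 5, 9], [3], [6], [7]], Q = [[1, 2, 4], [3, 6, 9], [5], [7], [8]]

Insert each entry of the permutation into P by Schensted row insertion, recording in Q the position of each new cell.

Insert 3: appended to row 1. P = [[3]], Q = [[1]].
Insert 7: appended to row 1. P = [[3, 7]], Q = [[1, 2]].
Insert 6: 6 bumps 7 from row 1; 7 starts row 2. P = [[3, 6], [7]], Q = [[1, 2], [3]].
Insert 9: appended to row 1. P = [[3, 6, 9], [7]], Q = [[1, 2, 4], [3]].
Insert 2: 2 bumps 3 from row 1; 3 bumps 7 from row 2; 7 starts row 3. P = [[2, 6, 9], [3], [7]], Q = [[1, 2, 4], [3], [5]].
Insert 5: 5 bumps 6 from row 1; 6 appends to row 2. P = [[2, 5, 9], [3, 6], [7]], Q = [[1, 2, 4], [3, 6], [5]].
Insert 4: 4 bumps 5 from row 1; 5 bumps 6 from row 2; 6 bumps 7 from row 3; 7 starts row 4. P = [[2, 4, 9], [3, 5], [6], [7]], Q = [[1, 2, 4], [3, 6], [5], [7]].
Insert 1: 1 bumps 2 from row 1; 2 bumps 3 from row 2; 3 bumps 6 from row 3; 6 bumps 7 from row 4; 7 starts row 5. P = [[1, 4, 9], [2, 5], [3], [6], [7]], Q = [[1, 2, 4], [3, 6], [5], [7], [8]].
Insert 8: 8 bumps 9 from row 1; 9 appends to row 2. P = [[1, 4, 8], [2, 5, 9], [3], [6], [7]], Q = [[1, 2, 4], [3, 6, 9], [5], [7], [8]].

So P = [[1, 4, 8], [2, 5, 9], [3], [6], [7]], Q = [[1, 2, 4], [3, 6, 9], [5], [7], [8]].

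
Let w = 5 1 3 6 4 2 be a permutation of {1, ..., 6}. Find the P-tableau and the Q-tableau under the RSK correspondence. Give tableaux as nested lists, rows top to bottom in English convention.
P = [[1, 2, 4], [3, 6], [5]], Q = [[1, 3, 4], [2, 5], [6]]

Insert each entry of the permutation into P by Schensted row insertion, recording in Q the position of each new cell.

Insert 5: appended to row 1. P = [[5]].
Insert 1: 1 bumps 5 from row 1; 5 starts row 2. P = [[1], [5]].
Insert 3: appended to row 1. P = [[1, 3], [5]].
Insert 6: appended to row 1. P = [[1, 3, 6], [5]].
Insert 4: 4 bumps 6 from row 1; 6 appends to row 2. P = [[1, 3, 4], [5, 6]].
Insert 2: 2 bumps 3 from row 1; 3 bumps 5 from row 2; 5 starts row 3. P = [[1, 2, 4], [3, 6], [5]].

So P = [[1, 2, 4], [3, 6], [5]], Q = [[1, 3, 4], [2, 5], [6]].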